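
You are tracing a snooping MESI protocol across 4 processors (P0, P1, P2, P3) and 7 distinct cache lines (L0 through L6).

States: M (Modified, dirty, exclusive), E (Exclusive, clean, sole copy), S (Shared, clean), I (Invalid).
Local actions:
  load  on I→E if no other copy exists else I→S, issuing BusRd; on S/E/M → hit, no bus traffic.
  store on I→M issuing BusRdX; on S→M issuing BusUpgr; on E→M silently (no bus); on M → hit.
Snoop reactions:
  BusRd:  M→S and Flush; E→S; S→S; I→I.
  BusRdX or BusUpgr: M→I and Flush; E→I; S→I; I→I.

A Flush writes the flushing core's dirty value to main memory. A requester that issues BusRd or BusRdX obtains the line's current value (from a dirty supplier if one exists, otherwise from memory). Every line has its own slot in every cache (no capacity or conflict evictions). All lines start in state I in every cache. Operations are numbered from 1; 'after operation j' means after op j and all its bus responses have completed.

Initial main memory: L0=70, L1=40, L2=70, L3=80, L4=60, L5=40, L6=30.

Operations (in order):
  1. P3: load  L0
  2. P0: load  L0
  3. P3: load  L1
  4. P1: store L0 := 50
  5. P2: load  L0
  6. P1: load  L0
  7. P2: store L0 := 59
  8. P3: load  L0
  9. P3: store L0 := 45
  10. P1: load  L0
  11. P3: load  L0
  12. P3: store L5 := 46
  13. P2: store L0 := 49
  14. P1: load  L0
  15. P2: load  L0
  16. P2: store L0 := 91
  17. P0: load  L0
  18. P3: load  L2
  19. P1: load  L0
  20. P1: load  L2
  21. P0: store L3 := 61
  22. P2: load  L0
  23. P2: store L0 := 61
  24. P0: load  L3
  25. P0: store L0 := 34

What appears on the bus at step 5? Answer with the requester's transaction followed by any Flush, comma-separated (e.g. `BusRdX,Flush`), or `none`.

  op1 P3: load  L0 → I/I/I/E on L0; bus BusRd; mem=70
  op2 P0: load  L0 → S/I/I/S on L0; bus BusRd; mem=70
  op3 P3: load  L1 → I/I/I/E on L1; bus BusRd; mem=40
  op4 P1: store L0 := 50 → I/M/I/I on L0; bus BusRdX; mem=70
  op5 P2: load  L0 → I/S/S/I on L0; bus BusRd Flush; mem=50
  op6 P1: load  L0 → I/S/S/I on L0; bus (none); mem=50
  op7 P2: store L0 := 59 → I/I/M/I on L0; bus BusUpgr; mem=50
  op8 P3: load  L0 → I/I/S/S on L0; bus BusRd Flush; mem=59
  op9 P3: store L0 := 45 → I/I/I/M on L0; bus BusUpgr; mem=59
  op10 P1: load  L0 → I/S/I/S on L0; bus BusRd Flush; mem=45
  op11 P3: load  L0 → I/S/I/S on L0; bus (none); mem=45
  op12 P3: store L5 := 46 → I/I/I/M on L5; bus BusRdX; mem=40
  op13 P2: store L0 := 49 → I/I/M/I on L0; bus BusRdX; mem=45
  op14 P1: load  L0 → I/S/S/I on L0; bus BusRd Flush; mem=49
  op15 P2: load  L0 → I/S/S/I on L0; bus (none); mem=49
  op16 P2: store L0 := 91 → I/I/M/I on L0; bus BusUpgr; mem=49
  op17 P0: load  L0 → S/I/S/I on L0; bus BusRd Flush; mem=91
  op18 P3: load  L2 → I/I/I/E on L2; bus BusRd; mem=70
  op19 P1: load  L0 → S/S/S/I on L0; bus BusRd; mem=91
  op20 P1: load  L2 → I/S/I/S on L2; bus BusRd; mem=70
  op21 P0: store L3 := 61 → M/I/I/I on L3; bus BusRdX; mem=80
  op22 P2: load  L0 → S/S/S/I on L0; bus (none); mem=91
  op23 P2: store L0 := 61 → I/I/M/I on L0; bus BusUpgr; mem=91
  op24 P0: load  L3 → M/I/I/I on L3; bus (none); mem=80
  op25 P0: store L0 := 34 → M/I/I/I on L0; bus BusRdX Flush; mem=61

bus = BusRd,Flush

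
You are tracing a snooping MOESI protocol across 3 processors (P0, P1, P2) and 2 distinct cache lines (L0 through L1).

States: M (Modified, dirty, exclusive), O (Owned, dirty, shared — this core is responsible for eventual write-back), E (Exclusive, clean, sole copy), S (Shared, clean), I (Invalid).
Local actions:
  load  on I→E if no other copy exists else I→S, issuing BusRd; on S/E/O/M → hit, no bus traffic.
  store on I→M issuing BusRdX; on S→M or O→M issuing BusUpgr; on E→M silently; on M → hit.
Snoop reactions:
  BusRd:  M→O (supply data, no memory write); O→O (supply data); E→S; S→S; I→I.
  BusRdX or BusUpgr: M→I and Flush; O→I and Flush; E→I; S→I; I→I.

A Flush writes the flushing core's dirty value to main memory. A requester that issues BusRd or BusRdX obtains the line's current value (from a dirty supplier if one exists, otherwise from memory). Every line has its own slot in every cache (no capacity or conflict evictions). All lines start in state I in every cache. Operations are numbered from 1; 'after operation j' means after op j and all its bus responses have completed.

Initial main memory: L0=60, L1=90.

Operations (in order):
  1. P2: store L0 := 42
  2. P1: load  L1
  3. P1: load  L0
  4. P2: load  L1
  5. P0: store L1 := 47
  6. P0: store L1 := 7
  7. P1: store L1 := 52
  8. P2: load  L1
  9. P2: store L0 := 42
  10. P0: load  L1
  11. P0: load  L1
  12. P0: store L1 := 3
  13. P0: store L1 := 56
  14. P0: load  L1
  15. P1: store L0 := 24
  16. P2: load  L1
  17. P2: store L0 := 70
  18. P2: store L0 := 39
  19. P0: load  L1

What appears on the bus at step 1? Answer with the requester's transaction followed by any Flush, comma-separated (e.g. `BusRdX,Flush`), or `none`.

bus = BusRdX

[1] P2: store L0 := 42 | P0:I, P1:I, P2:M(42) | bus: BusRdX
[2] P1: load  L1 | P0:I, P1:E(90), P2:I | bus: BusRd
[3] P1: load  L0 | P0:I, P1:S(42), P2:O(42) | bus: BusRd
[4] P2: load  L1 | P0:I, P1:S(90), P2:S(90) | bus: BusRd
[5] P0: store L1 := 47 | P0:M(47), P1:I, P2:I | bus: BusRdX
[6] P0: store L1 := 7 | P0:M(7), P1:I, P2:I | bus: none
[7] P1: store L1 := 52 | P0:I, P1:M(52), P2:I | bus: BusRdX,Flush
[8] P2: load  L1 | P0:I, P1:O(52), P2:S(52) | bus: BusRd
[9] P2: store L0 := 42 | P0:I, P1:I, P2:M(42) | bus: BusUpgr
[10] P0: load  L1 | P0:S(52), P1:O(52), P2:S(52) | bus: BusRd
[11] P0: load  L1 | P0:S(52), P1:O(52), P2:S(52) | bus: none
[12] P0: store L1 := 3 | P0:M(3), P1:I, P2:I | bus: BusUpgr,Flush
[13] P0: store L1 := 56 | P0:M(56), P1:I, P2:I | bus: none
[14] P0: load  L1 | P0:M(56), P1:I, P2:I | bus: none
[15] P1: store L0 := 24 | P0:I, P1:M(24), P2:I | bus: BusRdX,Flush
[16] P2: load  L1 | P0:O(56), P1:I, P2:S(56) | bus: BusRd
[17] P2: store L0 := 70 | P0:I, P1:I, P2:M(70) | bus: BusRdX,Flush
[18] P2: store L0 := 39 | P0:I, P1:I, P2:M(39) | bus: none
[19] P0: load  L1 | P0:O(56), P1:I, P2:S(56) | bus: none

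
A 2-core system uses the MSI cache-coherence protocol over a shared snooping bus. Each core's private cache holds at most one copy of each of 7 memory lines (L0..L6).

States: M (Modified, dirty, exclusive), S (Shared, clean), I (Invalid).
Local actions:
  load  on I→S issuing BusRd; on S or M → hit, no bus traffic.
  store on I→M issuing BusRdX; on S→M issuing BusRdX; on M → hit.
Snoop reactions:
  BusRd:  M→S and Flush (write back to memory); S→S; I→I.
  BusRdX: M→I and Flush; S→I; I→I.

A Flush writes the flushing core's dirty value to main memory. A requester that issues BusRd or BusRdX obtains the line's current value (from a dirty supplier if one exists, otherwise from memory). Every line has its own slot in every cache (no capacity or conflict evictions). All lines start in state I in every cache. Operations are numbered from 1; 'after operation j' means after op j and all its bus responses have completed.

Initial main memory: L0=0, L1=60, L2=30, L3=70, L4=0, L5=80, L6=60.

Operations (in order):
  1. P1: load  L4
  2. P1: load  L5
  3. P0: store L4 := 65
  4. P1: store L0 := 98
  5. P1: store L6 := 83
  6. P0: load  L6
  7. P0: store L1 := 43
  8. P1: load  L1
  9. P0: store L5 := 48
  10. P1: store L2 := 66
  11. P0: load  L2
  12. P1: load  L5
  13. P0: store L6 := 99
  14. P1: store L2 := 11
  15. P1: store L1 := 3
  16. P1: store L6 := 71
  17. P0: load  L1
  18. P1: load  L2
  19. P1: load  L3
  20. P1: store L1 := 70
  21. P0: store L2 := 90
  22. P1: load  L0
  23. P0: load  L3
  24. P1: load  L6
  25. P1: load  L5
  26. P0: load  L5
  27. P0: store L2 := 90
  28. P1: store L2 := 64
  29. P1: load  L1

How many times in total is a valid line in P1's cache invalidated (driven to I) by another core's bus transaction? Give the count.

invalidations = 4

1. P1: load  L4  bus=[BusRd]  L4: P0=I P1=S  mem[L4]=0
2. P1: load  L5  bus=[BusRd]  L5: P0=I P1=S  mem[L5]=80
3. P0: store L4 := 65  bus=[BusRdX]  L4: P0=M P1=I  mem[L4]=0
4. P1: store L0 := 98  bus=[BusRdX]  L0: P0=I P1=M  mem[L0]=0
5. P1: store L6 := 83  bus=[BusRdX]  L6: P0=I P1=M  mem[L6]=60
6. P0: load  L6  bus=[BusRd,Flush]  L6: P0=S P1=S  mem[L6]=83
7. P0: store L1 := 43  bus=[BusRdX]  L1: P0=M P1=I  mem[L1]=60
8. P1: load  L1  bus=[BusRd,Flush]  L1: P0=S P1=S  mem[L1]=43
9. P0: store L5 := 48  bus=[BusRdX]  L5: P0=M P1=I  mem[L5]=80
10. P1: store L2 := 66  bus=[BusRdX]  L2: P0=I P1=M  mem[L2]=30
11. P0: load  L2  bus=[BusRd,Flush]  L2: P0=S P1=S  mem[L2]=66
12. P1: load  L5  bus=[BusRd,Flush]  L5: P0=S P1=S  mem[L5]=48
13. P0: store L6 := 99  bus=[BusRdX]  L6: P0=M P1=I  mem[L6]=83
14. P1: store L2 := 11  bus=[BusRdX]  L2: P0=I P1=M  mem[L2]=66
15. P1: store L1 := 3  bus=[BusRdX]  L1: P0=I P1=M  mem[L1]=43
16. P1: store L6 := 71  bus=[BusRdX,Flush]  L6: P0=I P1=M  mem[L6]=99
17. P0: load  L1  bus=[BusRd,Flush]  L1: P0=S P1=S  mem[L1]=3
18. P1: load  L2  bus=[-]  L2: P0=I P1=M  mem[L2]=66
19. P1: load  L3  bus=[BusRd]  L3: P0=I P1=S  mem[L3]=70
20. P1: store L1 := 70  bus=[BusRdX]  L1: P0=I P1=M  mem[L1]=3
21. P0: store L2 := 90  bus=[BusRdX,Flush]  L2: P0=M P1=I  mem[L2]=11
22. P1: load  L0  bus=[-]  L0: P0=I P1=M  mem[L0]=0
23. P0: load  L3  bus=[BusRd]  L3: P0=S P1=S  mem[L3]=70
24. P1: load  L6  bus=[-]  L6: P0=I P1=M  mem[L6]=99
25. P1: load  L5  bus=[-]  L5: P0=S P1=S  mem[L5]=48
26. P0: load  L5  bus=[-]  L5: P0=S P1=S  mem[L5]=48
27. P0: store L2 := 90  bus=[-]  L2: P0=M P1=I  mem[L2]=11
28. P1: store L2 := 64  bus=[BusRdX,Flush]  L2: P0=I P1=M  mem[L2]=90
29. P1: load  L1  bus=[-]  L1: P0=I P1=M  mem[L1]=3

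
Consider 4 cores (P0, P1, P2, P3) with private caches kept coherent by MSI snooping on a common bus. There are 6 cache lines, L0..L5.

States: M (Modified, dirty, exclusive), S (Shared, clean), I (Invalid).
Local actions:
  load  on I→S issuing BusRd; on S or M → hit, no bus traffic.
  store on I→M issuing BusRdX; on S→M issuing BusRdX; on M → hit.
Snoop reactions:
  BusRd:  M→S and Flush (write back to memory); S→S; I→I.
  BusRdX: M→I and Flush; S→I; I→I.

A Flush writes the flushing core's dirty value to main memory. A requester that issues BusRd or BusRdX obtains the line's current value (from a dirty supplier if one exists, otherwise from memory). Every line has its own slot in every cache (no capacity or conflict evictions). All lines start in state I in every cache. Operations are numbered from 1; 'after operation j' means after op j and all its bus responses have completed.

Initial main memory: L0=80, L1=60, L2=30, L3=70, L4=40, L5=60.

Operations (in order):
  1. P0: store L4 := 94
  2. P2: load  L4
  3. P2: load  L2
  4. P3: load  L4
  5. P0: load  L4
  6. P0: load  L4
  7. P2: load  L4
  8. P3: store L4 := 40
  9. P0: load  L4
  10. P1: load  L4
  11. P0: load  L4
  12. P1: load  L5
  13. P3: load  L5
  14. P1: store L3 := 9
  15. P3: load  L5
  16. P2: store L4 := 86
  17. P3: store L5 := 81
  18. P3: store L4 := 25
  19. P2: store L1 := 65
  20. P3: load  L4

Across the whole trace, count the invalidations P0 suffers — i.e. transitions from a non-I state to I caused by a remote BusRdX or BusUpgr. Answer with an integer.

invalidations = 2

[1] P0: store L4 := 94 | P0:M(94), P1:I, P2:I, P3:I | bus: BusRdX
[2] P2: load  L4 | P0:S(94), P1:I, P2:S(94), P3:I | bus: BusRd,Flush
[3] P2: load  L2 | P0:I, P1:I, P2:S(30), P3:I | bus: BusRd
[4] P3: load  L4 | P0:S(94), P1:I, P2:S(94), P3:S(94) | bus: BusRd
[5] P0: load  L4 | P0:S(94), P1:I, P2:S(94), P3:S(94) | bus: none
[6] P0: load  L4 | P0:S(94), P1:I, P2:S(94), P3:S(94) | bus: none
[7] P2: load  L4 | P0:S(94), P1:I, P2:S(94), P3:S(94) | bus: none
[8] P3: store L4 := 40 | P0:I, P1:I, P2:I, P3:M(40) | bus: BusRdX
[9] P0: load  L4 | P0:S(40), P1:I, P2:I, P3:S(40) | bus: BusRd,Flush
[10] P1: load  L4 | P0:S(40), P1:S(40), P2:I, P3:S(40) | bus: BusRd
[11] P0: load  L4 | P0:S(40), P1:S(40), P2:I, P3:S(40) | bus: none
[12] P1: load  L5 | P0:I, P1:S(60), P2:I, P3:I | bus: BusRd
[13] P3: load  L5 | P0:I, P1:S(60), P2:I, P3:S(60) | bus: BusRd
[14] P1: store L3 := 9 | P0:I, P1:M(9), P2:I, P3:I | bus: BusRdX
[15] P3: load  L5 | P0:I, P1:S(60), P2:I, P3:S(60) | bus: none
[16] P2: store L4 := 86 | P0:I, P1:I, P2:M(86), P3:I | bus: BusRdX
[17] P3: store L5 := 81 | P0:I, P1:I, P2:I, P3:M(81) | bus: BusRdX
[18] P3: store L4 := 25 | P0:I, P1:I, P2:I, P3:M(25) | bus: BusRdX,Flush
[19] P2: store L1 := 65 | P0:I, P1:I, P2:M(65), P3:I | bus: BusRdX
[20] P3: load  L4 | P0:I, P1:I, P2:I, P3:M(25) | bus: none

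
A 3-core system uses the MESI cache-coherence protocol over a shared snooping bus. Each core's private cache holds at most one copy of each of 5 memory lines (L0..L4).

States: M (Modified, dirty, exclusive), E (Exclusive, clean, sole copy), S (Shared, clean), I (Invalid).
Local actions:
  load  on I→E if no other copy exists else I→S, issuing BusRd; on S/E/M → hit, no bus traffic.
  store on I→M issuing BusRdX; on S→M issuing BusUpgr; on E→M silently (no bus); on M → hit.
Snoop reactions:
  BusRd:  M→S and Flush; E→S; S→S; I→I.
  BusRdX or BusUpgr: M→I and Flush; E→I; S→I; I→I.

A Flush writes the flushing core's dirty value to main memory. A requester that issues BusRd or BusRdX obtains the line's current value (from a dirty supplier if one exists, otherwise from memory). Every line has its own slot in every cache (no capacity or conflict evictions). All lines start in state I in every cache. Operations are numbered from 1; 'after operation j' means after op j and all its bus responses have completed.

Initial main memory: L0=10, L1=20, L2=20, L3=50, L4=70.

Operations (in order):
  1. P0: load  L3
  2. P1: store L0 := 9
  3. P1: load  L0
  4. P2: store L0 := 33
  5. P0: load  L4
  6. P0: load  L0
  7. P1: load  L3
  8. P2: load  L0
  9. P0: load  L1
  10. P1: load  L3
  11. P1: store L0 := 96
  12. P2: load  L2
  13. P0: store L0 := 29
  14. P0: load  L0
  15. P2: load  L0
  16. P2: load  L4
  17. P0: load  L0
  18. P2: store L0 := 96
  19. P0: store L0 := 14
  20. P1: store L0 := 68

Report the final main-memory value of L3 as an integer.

memory[L3] = 50

1. P0: load  L3  bus=[BusRd]  L3: P0=E P1=I P2=I  mem[L3]=50
2. P1: store L0 := 9  bus=[BusRdX]  L0: P0=I P1=M P2=I  mem[L0]=10
3. P1: load  L0  bus=[-]  L0: P0=I P1=M P2=I  mem[L0]=10
4. P2: store L0 := 33  bus=[BusRdX,Flush]  L0: P0=I P1=I P2=M  mem[L0]=9
5. P0: load  L4  bus=[BusRd]  L4: P0=E P1=I P2=I  mem[L4]=70
6. P0: load  L0  bus=[BusRd,Flush]  L0: P0=S P1=I P2=S  mem[L0]=33
7. P1: load  L3  bus=[BusRd]  L3: P0=S P1=S P2=I  mem[L3]=50
8. P2: load  L0  bus=[-]  L0: P0=S P1=I P2=S  mem[L0]=33
9. P0: load  L1  bus=[BusRd]  L1: P0=E P1=I P2=I  mem[L1]=20
10. P1: load  L3  bus=[-]  L3: P0=S P1=S P2=I  mem[L3]=50
11. P1: store L0 := 96  bus=[BusRdX]  L0: P0=I P1=M P2=I  mem[L0]=33
12. P2: load  L2  bus=[BusRd]  L2: P0=I P1=I P2=E  mem[L2]=20
13. P0: store L0 := 29  bus=[BusRdX,Flush]  L0: P0=M P1=I P2=I  mem[L0]=96
14. P0: load  L0  bus=[-]  L0: P0=M P1=I P2=I  mem[L0]=96
15. P2: load  L0  bus=[BusRd,Flush]  L0: P0=S P1=I P2=S  mem[L0]=29
16. P2: load  L4  bus=[BusRd]  L4: P0=S P1=I P2=S  mem[L4]=70
17. P0: load  L0  bus=[-]  L0: P0=S P1=I P2=S  mem[L0]=29
18. P2: store L0 := 96  bus=[BusUpgr]  L0: P0=I P1=I P2=M  mem[L0]=29
19. P0: store L0 := 14  bus=[BusRdX,Flush]  L0: P0=M P1=I P2=I  mem[L0]=96
20. P1: store L0 := 68  bus=[BusRdX,Flush]  L0: P0=I P1=M P2=I  mem[L0]=14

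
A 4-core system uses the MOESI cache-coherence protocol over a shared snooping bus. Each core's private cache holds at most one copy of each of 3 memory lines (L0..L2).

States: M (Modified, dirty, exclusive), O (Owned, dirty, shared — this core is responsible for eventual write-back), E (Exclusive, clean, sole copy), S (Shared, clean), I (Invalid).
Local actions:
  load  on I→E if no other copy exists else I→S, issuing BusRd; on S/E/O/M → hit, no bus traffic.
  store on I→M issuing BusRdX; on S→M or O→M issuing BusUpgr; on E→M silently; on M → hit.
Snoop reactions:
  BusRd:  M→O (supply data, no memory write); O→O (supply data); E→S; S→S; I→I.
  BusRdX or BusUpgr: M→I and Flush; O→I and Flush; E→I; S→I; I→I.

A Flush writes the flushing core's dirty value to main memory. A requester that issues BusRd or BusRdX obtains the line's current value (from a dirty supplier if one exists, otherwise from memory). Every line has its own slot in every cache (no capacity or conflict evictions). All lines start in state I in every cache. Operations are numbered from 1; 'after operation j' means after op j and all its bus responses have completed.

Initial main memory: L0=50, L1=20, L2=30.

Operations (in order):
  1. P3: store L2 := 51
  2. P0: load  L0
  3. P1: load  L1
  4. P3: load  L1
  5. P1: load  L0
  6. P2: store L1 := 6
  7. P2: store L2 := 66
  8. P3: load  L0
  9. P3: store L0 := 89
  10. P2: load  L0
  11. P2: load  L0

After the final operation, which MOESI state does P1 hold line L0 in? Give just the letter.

[1] P3: store L2 := 51 | P0:I, P1:I, P2:I, P3:M(51) | bus: BusRdX
[2] P0: load  L0 | P0:E(50), P1:I, P2:I, P3:I | bus: BusRd
[3] P1: load  L1 | P0:I, P1:E(20), P2:I, P3:I | bus: BusRd
[4] P3: load  L1 | P0:I, P1:S(20), P2:I, P3:S(20) | bus: BusRd
[5] P1: load  L0 | P0:S(50), P1:S(50), P2:I, P3:I | bus: BusRd
[6] P2: store L1 := 6 | P0:I, P1:I, P2:M(6), P3:I | bus: BusRdX
[7] P2: store L2 := 66 | P0:I, P1:I, P2:M(66), P3:I | bus: BusRdX,Flush
[8] P3: load  L0 | P0:S(50), P1:S(50), P2:I, P3:S(50) | bus: BusRd
[9] P3: store L0 := 89 | P0:I, P1:I, P2:I, P3:M(89) | bus: BusUpgr
[10] P2: load  L0 | P0:I, P1:I, P2:S(89), P3:O(89) | bus: BusRd
[11] P2: load  L0 | P0:I, P1:I, P2:S(89), P3:O(89) | bus: none

state = I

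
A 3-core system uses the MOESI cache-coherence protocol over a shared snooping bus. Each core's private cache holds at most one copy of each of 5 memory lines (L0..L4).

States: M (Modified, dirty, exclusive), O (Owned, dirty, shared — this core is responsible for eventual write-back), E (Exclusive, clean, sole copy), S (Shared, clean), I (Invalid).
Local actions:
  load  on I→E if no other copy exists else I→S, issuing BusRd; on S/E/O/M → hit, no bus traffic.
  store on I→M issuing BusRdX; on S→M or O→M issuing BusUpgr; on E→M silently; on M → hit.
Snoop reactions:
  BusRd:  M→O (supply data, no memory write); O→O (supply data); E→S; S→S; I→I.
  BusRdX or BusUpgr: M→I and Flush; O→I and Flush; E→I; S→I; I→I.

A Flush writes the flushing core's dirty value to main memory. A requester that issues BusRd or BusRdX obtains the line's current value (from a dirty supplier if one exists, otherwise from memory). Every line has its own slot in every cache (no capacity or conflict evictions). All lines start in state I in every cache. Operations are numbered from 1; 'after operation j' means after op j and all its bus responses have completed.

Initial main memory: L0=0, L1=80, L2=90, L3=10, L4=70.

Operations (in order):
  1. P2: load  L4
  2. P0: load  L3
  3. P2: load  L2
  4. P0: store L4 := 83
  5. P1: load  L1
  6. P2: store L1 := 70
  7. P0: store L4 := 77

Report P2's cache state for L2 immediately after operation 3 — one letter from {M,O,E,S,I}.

[1] P2: load  L4 | P0:I, P1:I, P2:E(70) | bus: BusRd
[2] P0: load  L3 | P0:E(10), P1:I, P2:I | bus: BusRd
[3] P2: load  L2 | P0:I, P1:I, P2:E(90) | bus: BusRd
[4] P0: store L4 := 83 | P0:M(83), P1:I, P2:I | bus: BusRdX
[5] P1: load  L1 | P0:I, P1:E(80), P2:I | bus: BusRd
[6] P2: store L1 := 70 | P0:I, P1:I, P2:M(70) | bus: BusRdX
[7] P0: store L4 := 77 | P0:M(77), P1:I, P2:I | bus: none

state = E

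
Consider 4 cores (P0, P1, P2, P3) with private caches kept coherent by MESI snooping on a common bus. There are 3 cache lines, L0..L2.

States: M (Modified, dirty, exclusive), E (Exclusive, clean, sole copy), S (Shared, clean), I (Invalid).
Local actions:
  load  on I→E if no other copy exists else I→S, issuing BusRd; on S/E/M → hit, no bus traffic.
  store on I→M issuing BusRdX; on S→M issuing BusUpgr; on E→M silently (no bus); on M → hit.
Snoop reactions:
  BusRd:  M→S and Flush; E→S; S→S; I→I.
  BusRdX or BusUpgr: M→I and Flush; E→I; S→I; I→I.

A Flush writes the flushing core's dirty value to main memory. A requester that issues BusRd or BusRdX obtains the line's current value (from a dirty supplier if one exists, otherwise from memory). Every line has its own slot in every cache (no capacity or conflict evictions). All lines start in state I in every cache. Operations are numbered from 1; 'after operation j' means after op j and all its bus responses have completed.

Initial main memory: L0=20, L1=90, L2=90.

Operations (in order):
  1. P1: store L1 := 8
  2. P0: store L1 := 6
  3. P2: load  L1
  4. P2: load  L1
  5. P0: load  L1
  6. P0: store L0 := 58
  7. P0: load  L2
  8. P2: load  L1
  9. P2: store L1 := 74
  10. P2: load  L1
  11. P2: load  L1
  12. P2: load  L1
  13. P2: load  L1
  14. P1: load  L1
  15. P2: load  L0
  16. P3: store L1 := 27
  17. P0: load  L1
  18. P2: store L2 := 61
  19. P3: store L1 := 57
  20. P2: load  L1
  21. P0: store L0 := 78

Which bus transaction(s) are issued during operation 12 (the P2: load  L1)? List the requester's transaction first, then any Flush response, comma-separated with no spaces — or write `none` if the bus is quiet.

bus = none

[1] P1: store L1 := 8 | P0:I, P1:M(8), P2:I, P3:I | bus: BusRdX
[2] P0: store L1 := 6 | P0:M(6), P1:I, P2:I, P3:I | bus: BusRdX,Flush
[3] P2: load  L1 | P0:S(6), P1:I, P2:S(6), P3:I | bus: BusRd,Flush
[4] P2: load  L1 | P0:S(6), P1:I, P2:S(6), P3:I | bus: none
[5] P0: load  L1 | P0:S(6), P1:I, P2:S(6), P3:I | bus: none
[6] P0: store L0 := 58 | P0:M(58), P1:I, P2:I, P3:I | bus: BusRdX
[7] P0: load  L2 | P0:E(90), P1:I, P2:I, P3:I | bus: BusRd
[8] P2: load  L1 | P0:S(6), P1:I, P2:S(6), P3:I | bus: none
[9] P2: store L1 := 74 | P0:I, P1:I, P2:M(74), P3:I | bus: BusUpgr
[10] P2: load  L1 | P0:I, P1:I, P2:M(74), P3:I | bus: none
[11] P2: load  L1 | P0:I, P1:I, P2:M(74), P3:I | bus: none
[12] P2: load  L1 | P0:I, P1:I, P2:M(74), P3:I | bus: none
[13] P2: load  L1 | P0:I, P1:I, P2:M(74), P3:I | bus: none
[14] P1: load  L1 | P0:I, P1:S(74), P2:S(74), P3:I | bus: BusRd,Flush
[15] P2: load  L0 | P0:S(58), P1:I, P2:S(58), P3:I | bus: BusRd,Flush
[16] P3: store L1 := 27 | P0:I, P1:I, P2:I, P3:M(27) | bus: BusRdX
[17] P0: load  L1 | P0:S(27), P1:I, P2:I, P3:S(27) | bus: BusRd,Flush
[18] P2: store L2 := 61 | P0:I, P1:I, P2:M(61), P3:I | bus: BusRdX
[19] P3: store L1 := 57 | P0:I, P1:I, P2:I, P3:M(57) | bus: BusUpgr
[20] P2: load  L1 | P0:I, P1:I, P2:S(57), P3:S(57) | bus: BusRd,Flush
[21] P0: store L0 := 78 | P0:M(78), P1:I, P2:I, P3:I | bus: BusUpgr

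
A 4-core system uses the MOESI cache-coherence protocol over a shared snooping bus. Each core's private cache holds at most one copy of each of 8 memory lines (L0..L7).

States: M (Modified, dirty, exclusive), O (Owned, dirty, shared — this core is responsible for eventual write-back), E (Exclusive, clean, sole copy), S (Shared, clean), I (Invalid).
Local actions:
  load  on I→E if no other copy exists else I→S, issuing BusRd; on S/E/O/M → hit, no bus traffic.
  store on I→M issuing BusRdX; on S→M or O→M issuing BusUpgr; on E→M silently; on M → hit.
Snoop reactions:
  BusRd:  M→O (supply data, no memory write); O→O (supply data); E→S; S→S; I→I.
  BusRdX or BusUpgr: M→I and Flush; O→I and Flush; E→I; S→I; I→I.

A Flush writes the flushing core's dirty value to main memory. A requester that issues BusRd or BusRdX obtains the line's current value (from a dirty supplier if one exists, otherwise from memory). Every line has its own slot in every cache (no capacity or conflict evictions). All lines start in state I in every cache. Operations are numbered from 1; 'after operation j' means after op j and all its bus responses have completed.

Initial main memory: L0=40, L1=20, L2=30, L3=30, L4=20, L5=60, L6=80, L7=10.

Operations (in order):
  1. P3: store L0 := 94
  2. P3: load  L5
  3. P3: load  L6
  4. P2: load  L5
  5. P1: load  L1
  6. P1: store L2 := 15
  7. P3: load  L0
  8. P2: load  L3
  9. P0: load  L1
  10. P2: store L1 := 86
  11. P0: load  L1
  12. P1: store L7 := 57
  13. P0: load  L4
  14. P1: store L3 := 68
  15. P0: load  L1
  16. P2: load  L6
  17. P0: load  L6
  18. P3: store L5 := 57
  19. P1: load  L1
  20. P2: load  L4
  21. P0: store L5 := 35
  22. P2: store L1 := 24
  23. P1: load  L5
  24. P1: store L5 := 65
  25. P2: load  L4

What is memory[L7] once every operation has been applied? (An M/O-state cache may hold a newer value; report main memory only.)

memory[L7] = 10

  op1 P3: store L0 := 94 → I/I/I/M on L0; bus BusRdX; mem=40
  op2 P3: load  L5 → I/I/I/E on L5; bus BusRd; mem=60
  op3 P3: load  L6 → I/I/I/E on L6; bus BusRd; mem=80
  op4 P2: load  L5 → I/I/S/S on L5; bus BusRd; mem=60
  op5 P1: load  L1 → I/E/I/I on L1; bus BusRd; mem=20
  op6 P1: store L2 := 15 → I/M/I/I on L2; bus BusRdX; mem=30
  op7 P3: load  L0 → I/I/I/M on L0; bus (none); mem=40
  op8 P2: load  L3 → I/I/E/I on L3; bus BusRd; mem=30
  op9 P0: load  L1 → S/S/I/I on L1; bus BusRd; mem=20
  op10 P2: store L1 := 86 → I/I/M/I on L1; bus BusRdX; mem=20
  op11 P0: load  L1 → S/I/O/I on L1; bus BusRd; mem=20
  op12 P1: store L7 := 57 → I/M/I/I on L7; bus BusRdX; mem=10
  op13 P0: load  L4 → E/I/I/I on L4; bus BusRd; mem=20
  op14 P1: store L3 := 68 → I/M/I/I on L3; bus BusRdX; mem=30
  op15 P0: load  L1 → S/I/O/I on L1; bus (none); mem=20
  op16 P2: load  L6 → I/I/S/S on L6; bus BusRd; mem=80
  op17 P0: load  L6 → S/I/S/S on L6; bus BusRd; mem=80
  op18 P3: store L5 := 57 → I/I/I/M on L5; bus BusUpgr; mem=60
  op19 P1: load  L1 → S/S/O/I on L1; bus BusRd; mem=20
  op20 P2: load  L4 → S/I/S/I on L4; bus BusRd; mem=20
  op21 P0: store L5 := 35 → M/I/I/I on L5; bus BusRdX Flush; mem=57
  op22 P2: store L1 := 24 → I/I/M/I on L1; bus BusUpgr; mem=20
  op23 P1: load  L5 → O/S/I/I on L5; bus BusRd; mem=57
  op24 P1: store L5 := 65 → I/M/I/I on L5; bus BusUpgr Flush; mem=35
  op25 P2: load  L4 → S/I/S/I on L4; bus (none); mem=20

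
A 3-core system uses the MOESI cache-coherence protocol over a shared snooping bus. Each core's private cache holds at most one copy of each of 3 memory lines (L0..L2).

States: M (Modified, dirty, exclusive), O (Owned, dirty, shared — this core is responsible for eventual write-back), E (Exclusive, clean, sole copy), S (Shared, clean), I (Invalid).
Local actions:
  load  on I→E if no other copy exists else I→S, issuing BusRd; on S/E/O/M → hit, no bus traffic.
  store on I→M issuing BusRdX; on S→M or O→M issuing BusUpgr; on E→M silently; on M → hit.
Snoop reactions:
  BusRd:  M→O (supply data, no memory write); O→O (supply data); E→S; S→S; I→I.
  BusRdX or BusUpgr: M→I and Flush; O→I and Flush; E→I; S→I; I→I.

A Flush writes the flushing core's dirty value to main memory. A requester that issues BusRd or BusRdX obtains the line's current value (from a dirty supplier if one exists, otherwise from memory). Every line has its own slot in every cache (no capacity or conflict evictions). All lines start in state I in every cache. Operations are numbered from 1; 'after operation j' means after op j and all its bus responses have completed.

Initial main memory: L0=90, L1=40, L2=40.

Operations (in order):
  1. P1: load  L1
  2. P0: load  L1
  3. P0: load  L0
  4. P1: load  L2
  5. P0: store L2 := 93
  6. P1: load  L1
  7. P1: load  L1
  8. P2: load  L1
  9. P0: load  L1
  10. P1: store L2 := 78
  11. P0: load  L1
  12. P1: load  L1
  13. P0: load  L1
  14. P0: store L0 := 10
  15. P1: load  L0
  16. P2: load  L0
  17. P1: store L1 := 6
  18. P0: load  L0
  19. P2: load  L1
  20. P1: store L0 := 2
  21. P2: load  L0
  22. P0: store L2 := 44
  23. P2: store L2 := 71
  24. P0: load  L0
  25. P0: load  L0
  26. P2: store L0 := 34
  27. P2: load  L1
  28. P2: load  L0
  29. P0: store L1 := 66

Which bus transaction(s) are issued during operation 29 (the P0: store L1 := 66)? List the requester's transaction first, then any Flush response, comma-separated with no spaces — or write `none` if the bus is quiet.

bus = BusRdX,Flush

1. P1: load  L1  bus=[BusRd]  L1: P0=I P1=E P2=I  mem[L1]=40
2. P0: load  L1  bus=[BusRd]  L1: P0=S P1=S P2=I  mem[L1]=40
3. P0: load  L0  bus=[BusRd]  L0: P0=E P1=I P2=I  mem[L0]=90
4. P1: load  L2  bus=[BusRd]  L2: P0=I P1=E P2=I  mem[L2]=40
5. P0: store L2 := 93  bus=[BusRdX]  L2: P0=M P1=I P2=I  mem[L2]=40
6. P1: load  L1  bus=[-]  L1: P0=S P1=S P2=I  mem[L1]=40
7. P1: load  L1  bus=[-]  L1: P0=S P1=S P2=I  mem[L1]=40
8. P2: load  L1  bus=[BusRd]  L1: P0=S P1=S P2=S  mem[L1]=40
9. P0: load  L1  bus=[-]  L1: P0=S P1=S P2=S  mem[L1]=40
10. P1: store L2 := 78  bus=[BusRdX,Flush]  L2: P0=I P1=M P2=I  mem[L2]=93
11. P0: load  L1  bus=[-]  L1: P0=S P1=S P2=S  mem[L1]=40
12. P1: load  L1  bus=[-]  L1: P0=S P1=S P2=S  mem[L1]=40
13. P0: load  L1  bus=[-]  L1: P0=S P1=S P2=S  mem[L1]=40
14. P0: store L0 := 10  bus=[-]  L0: P0=M P1=I P2=I  mem[L0]=90
15. P1: load  L0  bus=[BusRd]  L0: P0=O P1=S P2=I  mem[L0]=90
16. P2: load  L0  bus=[BusRd]  L0: P0=O P1=S P2=S  mem[L0]=90
17. P1: store L1 := 6  bus=[BusUpgr]  L1: P0=I P1=M P2=I  mem[L1]=40
18. P0: load  L0  bus=[-]  L0: P0=O P1=S P2=S  mem[L0]=90
19. P2: load  L1  bus=[BusRd]  L1: P0=I P1=O P2=S  mem[L1]=40
20. P1: store L0 := 2  bus=[BusUpgr,Flush]  L0: P0=I P1=M P2=I  mem[L0]=10
21. P2: load  L0  bus=[BusRd]  L0: P0=I P1=O P2=S  mem[L0]=10
22. P0: store L2 := 44  bus=[BusRdX,Flush]  L2: P0=M P1=I P2=I  mem[L2]=78
23. P2: store L2 := 71  bus=[BusRdX,Flush]  L2: P0=I P1=I P2=M  mem[L2]=44
24. P0: load  L0  bus=[BusRd]  L0: P0=S P1=O P2=S  mem[L0]=10
25. P0: load  L0  bus=[-]  L0: P0=S P1=O P2=S  mem[L0]=10
26. P2: store L0 := 34  bus=[BusUpgr,Flush]  L0: P0=I P1=I P2=M  mem[L0]=2
27. P2: load  L1  bus=[-]  L1: P0=I P1=O P2=S  mem[L1]=40
28. P2: load  L0  bus=[-]  L0: P0=I P1=I P2=M  mem[L0]=2
29. P0: store L1 := 66  bus=[BusRdX,Flush]  L1: P0=M P1=I P2=I  mem[L1]=6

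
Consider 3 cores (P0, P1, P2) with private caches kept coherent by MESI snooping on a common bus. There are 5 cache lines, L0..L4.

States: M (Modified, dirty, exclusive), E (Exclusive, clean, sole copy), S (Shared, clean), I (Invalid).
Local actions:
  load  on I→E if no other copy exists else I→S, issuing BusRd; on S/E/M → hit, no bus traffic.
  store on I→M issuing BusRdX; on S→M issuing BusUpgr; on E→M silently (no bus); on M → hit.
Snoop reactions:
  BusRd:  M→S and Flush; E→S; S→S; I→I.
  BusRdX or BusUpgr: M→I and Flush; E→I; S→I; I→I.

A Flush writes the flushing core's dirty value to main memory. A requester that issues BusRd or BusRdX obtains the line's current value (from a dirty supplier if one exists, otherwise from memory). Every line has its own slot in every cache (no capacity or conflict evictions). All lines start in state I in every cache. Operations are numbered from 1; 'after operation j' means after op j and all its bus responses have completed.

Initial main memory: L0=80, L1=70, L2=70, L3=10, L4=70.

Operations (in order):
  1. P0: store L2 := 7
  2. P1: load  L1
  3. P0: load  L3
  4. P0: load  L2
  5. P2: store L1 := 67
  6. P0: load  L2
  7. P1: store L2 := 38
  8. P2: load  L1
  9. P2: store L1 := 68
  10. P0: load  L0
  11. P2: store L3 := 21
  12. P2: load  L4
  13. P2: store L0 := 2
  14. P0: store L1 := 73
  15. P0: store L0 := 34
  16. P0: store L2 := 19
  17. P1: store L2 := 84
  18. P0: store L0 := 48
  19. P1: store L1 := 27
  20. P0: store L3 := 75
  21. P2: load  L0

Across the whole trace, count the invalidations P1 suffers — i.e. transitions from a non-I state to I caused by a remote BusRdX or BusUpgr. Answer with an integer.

invalidations = 2

[1] P0: store L2 := 7 | P0:M(7), P1:I, P2:I | bus: BusRdX
[2] P1: load  L1 | P0:I, P1:E(70), P2:I | bus: BusRd
[3] P0: load  L3 | P0:E(10), P1:I, P2:I | bus: BusRd
[4] P0: load  L2 | P0:M(7), P1:I, P2:I | bus: none
[5] P2: store L1 := 67 | P0:I, P1:I, P2:M(67) | bus: BusRdX
[6] P0: load  L2 | P0:M(7), P1:I, P2:I | bus: none
[7] P1: store L2 := 38 | P0:I, P1:M(38), P2:I | bus: BusRdX,Flush
[8] P2: load  L1 | P0:I, P1:I, P2:M(67) | bus: none
[9] P2: store L1 := 68 | P0:I, P1:I, P2:M(68) | bus: none
[10] P0: load  L0 | P0:E(80), P1:I, P2:I | bus: BusRd
[11] P2: store L3 := 21 | P0:I, P1:I, P2:M(21) | bus: BusRdX
[12] P2: load  L4 | P0:I, P1:I, P2:E(70) | bus: BusRd
[13] P2: store L0 := 2 | P0:I, P1:I, P2:M(2) | bus: BusRdX
[14] P0: store L1 := 73 | P0:M(73), P1:I, P2:I | bus: BusRdX,Flush
[15] P0: store L0 := 34 | P0:M(34), P1:I, P2:I | bus: BusRdX,Flush
[16] P0: store L2 := 19 | P0:M(19), P1:I, P2:I | bus: BusRdX,Flush
[17] P1: store L2 := 84 | P0:I, P1:M(84), P2:I | bus: BusRdX,Flush
[18] P0: store L0 := 48 | P0:M(48), P1:I, P2:I | bus: none
[19] P1: store L1 := 27 | P0:I, P1:M(27), P2:I | bus: BusRdX,Flush
[20] P0: store L3 := 75 | P0:M(75), P1:I, P2:I | bus: BusRdX,Flush
[21] P2: load  L0 | P0:S(48), P1:I, P2:S(48) | bus: BusRd,Flush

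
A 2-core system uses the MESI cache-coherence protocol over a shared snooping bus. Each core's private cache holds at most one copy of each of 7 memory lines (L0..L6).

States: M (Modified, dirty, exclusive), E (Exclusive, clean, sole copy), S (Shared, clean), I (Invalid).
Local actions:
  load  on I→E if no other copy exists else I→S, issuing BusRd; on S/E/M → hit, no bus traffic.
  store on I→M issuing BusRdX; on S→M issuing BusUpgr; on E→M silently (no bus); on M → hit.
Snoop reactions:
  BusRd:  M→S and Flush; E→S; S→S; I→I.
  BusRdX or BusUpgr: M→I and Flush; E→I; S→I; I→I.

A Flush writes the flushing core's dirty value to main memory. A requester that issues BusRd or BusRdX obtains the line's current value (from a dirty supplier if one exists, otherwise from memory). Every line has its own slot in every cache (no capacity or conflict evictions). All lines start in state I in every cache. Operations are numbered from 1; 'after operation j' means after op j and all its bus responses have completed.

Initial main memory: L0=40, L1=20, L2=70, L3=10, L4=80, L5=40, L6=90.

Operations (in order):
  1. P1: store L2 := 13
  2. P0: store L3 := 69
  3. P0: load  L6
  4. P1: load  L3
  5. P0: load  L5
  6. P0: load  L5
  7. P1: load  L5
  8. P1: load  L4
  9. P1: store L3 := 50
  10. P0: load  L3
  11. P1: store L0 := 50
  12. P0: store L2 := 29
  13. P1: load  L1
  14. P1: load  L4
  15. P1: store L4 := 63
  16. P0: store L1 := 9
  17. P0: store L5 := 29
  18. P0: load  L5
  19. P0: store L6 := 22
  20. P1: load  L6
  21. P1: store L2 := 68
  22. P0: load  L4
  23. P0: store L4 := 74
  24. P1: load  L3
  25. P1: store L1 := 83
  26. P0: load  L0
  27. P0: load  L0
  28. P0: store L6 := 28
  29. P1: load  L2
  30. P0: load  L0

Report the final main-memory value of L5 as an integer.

memory[L5] = 40

step 1: P1: store L2 := 13  ⟶  IM  (L2)  txn=BusRdX  M[L2]=70
step 2: P0: store L3 := 69  ⟶  MI  (L3)  txn=BusRdX  M[L3]=10
step 3: P0: load  L6  ⟶  EI  (L6)  txn=BusRd  M[L6]=90
step 4: P1: load  L3  ⟶  SS  (L3)  txn=BusRd+Flush  M[L3]=69
step 5: P0: load  L5  ⟶  EI  (L5)  txn=BusRd  M[L5]=40
step 6: P0: load  L5  ⟶  EI  (L5)  txn=∅  M[L5]=40
step 7: P1: load  L5  ⟶  SS  (L5)  txn=BusRd  M[L5]=40
step 8: P1: load  L4  ⟶  IE  (L4)  txn=BusRd  M[L4]=80
step 9: P1: store L3 := 50  ⟶  IM  (L3)  txn=BusUpgr  M[L3]=69
step 10: P0: load  L3  ⟶  SS  (L3)  txn=BusRd+Flush  M[L3]=50
step 11: P1: store L0 := 50  ⟶  IM  (L0)  txn=BusRdX  M[L0]=40
step 12: P0: store L2 := 29  ⟶  MI  (L2)  txn=BusRdX+Flush  M[L2]=13
step 13: P1: load  L1  ⟶  IE  (L1)  txn=BusRd  M[L1]=20
step 14: P1: load  L4  ⟶  IE  (L4)  txn=∅  M[L4]=80
step 15: P1: store L4 := 63  ⟶  IM  (L4)  txn=∅  M[L4]=80
step 16: P0: store L1 := 9  ⟶  MI  (L1)  txn=BusRdX  M[L1]=20
step 17: P0: store L5 := 29  ⟶  MI  (L5)  txn=BusUpgr  M[L5]=40
step 18: P0: load  L5  ⟶  MI  (L5)  txn=∅  M[L5]=40
step 19: P0: store L6 := 22  ⟶  MI  (L6)  txn=∅  M[L6]=90
step 20: P1: load  L6  ⟶  SS  (L6)  txn=BusRd+Flush  M[L6]=22
step 21: P1: store L2 := 68  ⟶  IM  (L2)  txn=BusRdX+Flush  M[L2]=29
step 22: P0: load  L4  ⟶  SS  (L4)  txn=BusRd+Flush  M[L4]=63
step 23: P0: store L4 := 74  ⟶  MI  (L4)  txn=BusUpgr  M[L4]=63
step 24: P1: load  L3  ⟶  SS  (L3)  txn=∅  M[L3]=50
step 25: P1: store L1 := 83  ⟶  IM  (L1)  txn=BusRdX+Flush  M[L1]=9
step 26: P0: load  L0  ⟶  SS  (L0)  txn=BusRd+Flush  M[L0]=50
step 27: P0: load  L0  ⟶  SS  (L0)  txn=∅  M[L0]=50
step 28: P0: store L6 := 28  ⟶  MI  (L6)  txn=BusUpgr  M[L6]=22
step 29: P1: load  L2  ⟶  IM  (L2)  txn=∅  M[L2]=29
step 30: P0: load  L0  ⟶  SS  (L0)  txn=∅  M[L0]=50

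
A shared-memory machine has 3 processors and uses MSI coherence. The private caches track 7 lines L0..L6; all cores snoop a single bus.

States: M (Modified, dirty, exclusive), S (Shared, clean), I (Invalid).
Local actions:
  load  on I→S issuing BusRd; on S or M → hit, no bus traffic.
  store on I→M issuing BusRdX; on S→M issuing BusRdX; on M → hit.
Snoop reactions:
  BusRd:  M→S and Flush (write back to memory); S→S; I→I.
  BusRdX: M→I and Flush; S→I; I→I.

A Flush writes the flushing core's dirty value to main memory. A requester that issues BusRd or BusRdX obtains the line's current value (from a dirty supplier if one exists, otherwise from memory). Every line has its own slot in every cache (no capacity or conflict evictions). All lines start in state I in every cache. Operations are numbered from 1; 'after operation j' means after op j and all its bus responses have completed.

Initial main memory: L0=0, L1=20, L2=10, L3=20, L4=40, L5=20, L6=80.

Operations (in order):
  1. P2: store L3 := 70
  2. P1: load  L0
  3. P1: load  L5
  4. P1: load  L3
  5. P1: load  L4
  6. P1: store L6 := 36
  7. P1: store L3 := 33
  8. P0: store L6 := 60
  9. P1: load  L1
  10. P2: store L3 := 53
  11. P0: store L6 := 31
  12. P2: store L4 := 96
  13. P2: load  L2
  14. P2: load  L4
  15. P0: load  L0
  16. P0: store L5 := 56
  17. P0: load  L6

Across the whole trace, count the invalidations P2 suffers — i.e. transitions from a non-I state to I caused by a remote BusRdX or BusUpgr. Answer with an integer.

invalidations = 1

step 1: P2: store L3 := 70  ⟶  IIM  (L3)  txn=BusRdX  M[L3]=20
step 2: P1: load  L0  ⟶  ISI  (L0)  txn=BusRd  M[L0]=0
step 3: P1: load  L5  ⟶  ISI  (L5)  txn=BusRd  M[L5]=20
step 4: P1: load  L3  ⟶  ISS  (L3)  txn=BusRd+Flush  M[L3]=70
step 5: P1: load  L4  ⟶  ISI  (L4)  txn=BusRd  M[L4]=40
step 6: P1: store L6 := 36  ⟶  IMI  (L6)  txn=BusRdX  M[L6]=80
step 7: P1: store L3 := 33  ⟶  IMI  (L3)  txn=BusRdX  M[L3]=70
step 8: P0: store L6 := 60  ⟶  MII  (L6)  txn=BusRdX+Flush  M[L6]=36
step 9: P1: load  L1  ⟶  ISI  (L1)  txn=BusRd  M[L1]=20
step 10: P2: store L3 := 53  ⟶  IIM  (L3)  txn=BusRdX+Flush  M[L3]=33
step 11: P0: store L6 := 31  ⟶  MII  (L6)  txn=∅  M[L6]=36
step 12: P2: store L4 := 96  ⟶  IIM  (L4)  txn=BusRdX  M[L4]=40
step 13: P2: load  L2  ⟶  IIS  (L2)  txn=BusRd  M[L2]=10
step 14: P2: load  L4  ⟶  IIM  (L4)  txn=∅  M[L4]=40
step 15: P0: load  L0  ⟶  SSI  (L0)  txn=BusRd  M[L0]=0
step 16: P0: store L5 := 56  ⟶  MII  (L5)  txn=BusRdX  M[L5]=20
step 17: P0: load  L6  ⟶  MII  (L6)  txn=∅  M[L6]=36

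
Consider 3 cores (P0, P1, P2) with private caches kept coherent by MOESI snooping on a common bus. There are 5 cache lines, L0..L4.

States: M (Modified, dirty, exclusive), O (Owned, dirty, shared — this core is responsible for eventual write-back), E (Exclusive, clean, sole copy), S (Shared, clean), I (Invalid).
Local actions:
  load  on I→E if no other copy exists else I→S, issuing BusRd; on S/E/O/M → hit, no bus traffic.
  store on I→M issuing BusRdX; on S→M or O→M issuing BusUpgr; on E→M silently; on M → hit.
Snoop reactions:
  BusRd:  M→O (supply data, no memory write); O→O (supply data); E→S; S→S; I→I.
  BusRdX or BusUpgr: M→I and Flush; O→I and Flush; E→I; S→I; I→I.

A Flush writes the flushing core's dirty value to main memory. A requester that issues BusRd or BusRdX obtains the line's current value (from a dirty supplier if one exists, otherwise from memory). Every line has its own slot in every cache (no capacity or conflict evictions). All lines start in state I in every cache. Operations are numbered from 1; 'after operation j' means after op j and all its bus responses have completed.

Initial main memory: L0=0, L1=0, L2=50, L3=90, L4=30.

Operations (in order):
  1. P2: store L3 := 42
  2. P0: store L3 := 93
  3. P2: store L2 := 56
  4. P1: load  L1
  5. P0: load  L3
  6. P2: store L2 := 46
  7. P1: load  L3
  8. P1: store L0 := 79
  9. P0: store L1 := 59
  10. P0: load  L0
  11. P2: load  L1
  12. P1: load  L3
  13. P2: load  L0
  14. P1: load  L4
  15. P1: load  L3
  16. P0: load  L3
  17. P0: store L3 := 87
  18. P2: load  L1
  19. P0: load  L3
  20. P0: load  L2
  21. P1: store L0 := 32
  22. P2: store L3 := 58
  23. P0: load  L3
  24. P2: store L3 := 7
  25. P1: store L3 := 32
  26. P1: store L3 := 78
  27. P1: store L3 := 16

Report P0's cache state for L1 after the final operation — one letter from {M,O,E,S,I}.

1. P2: store L3 := 42  bus=[BusRdX]  L3: P0=I P1=I P2=M  mem[L3]=90
2. P0: store L3 := 93  bus=[BusRdX,Flush]  L3: P0=M P1=I P2=I  mem[L3]=42
3. P2: store L2 := 56  bus=[BusRdX]  L2: P0=I P1=I P2=M  mem[L2]=50
4. P1: load  L1  bus=[BusRd]  L1: P0=I P1=E P2=I  mem[L1]=0
5. P0: load  L3  bus=[-]  L3: P0=M P1=I P2=I  mem[L3]=42
6. P2: store L2 := 46  bus=[-]  L2: P0=I P1=I P2=M  mem[L2]=50
7. P1: load  L3  bus=[BusRd]  L3: P0=O P1=S P2=I  mem[L3]=42
8. P1: store L0 := 79  bus=[BusRdX]  L0: P0=I P1=M P2=I  mem[L0]=0
9. P0: store L1 := 59  bus=[BusRdX]  L1: P0=M P1=I P2=I  mem[L1]=0
10. P0: load  L0  bus=[BusRd]  L0: P0=S P1=O P2=I  mem[L0]=0
11. P2: load  L1  bus=[BusRd]  L1: P0=O P1=I P2=S  mem[L1]=0
12. P1: load  L3  bus=[-]  L3: P0=O P1=S P2=I  mem[L3]=42
13. P2: load  L0  bus=[BusRd]  L0: P0=S P1=O P2=S  mem[L0]=0
14. P1: load  L4  bus=[BusRd]  L4: P0=I P1=E P2=I  mem[L4]=30
15. P1: load  L3  bus=[-]  L3: P0=O P1=S P2=I  mem[L3]=42
16. P0: load  L3  bus=[-]  L3: P0=O P1=S P2=I  mem[L3]=42
17. P0: store L3 := 87  bus=[BusUpgr]  L3: P0=M P1=I P2=I  mem[L3]=42
18. P2: load  L1  bus=[-]  L1: P0=O P1=I P2=S  mem[L1]=0
19. P0: load  L3  bus=[-]  L3: P0=M P1=I P2=I  mem[L3]=42
20. P0: load  L2  bus=[BusRd]  L2: P0=S P1=I P2=O  mem[L2]=50
21. P1: store L0 := 32  bus=[BusUpgr]  L0: P0=I P1=M P2=I  mem[L0]=0
22. P2: store L3 := 58  bus=[BusRdX,Flush]  L3: P0=I P1=I P2=M  mem[L3]=87
23. P0: load  L3  bus=[BusRd]  L3: P0=S P1=I P2=O  mem[L3]=87
24. P2: store L3 := 7  bus=[BusUpgr]  L3: P0=I P1=I P2=M  mem[L3]=87
25. P1: store L3 := 32  bus=[BusRdX,Flush]  L3: P0=I P1=M P2=I  mem[L3]=7
26. P1: store L3 := 78  bus=[-]  L3: P0=I P1=M P2=I  mem[L3]=7
27. P1: store L3 := 16  bus=[-]  L3: P0=I P1=M P2=I  mem[L3]=7

state = O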